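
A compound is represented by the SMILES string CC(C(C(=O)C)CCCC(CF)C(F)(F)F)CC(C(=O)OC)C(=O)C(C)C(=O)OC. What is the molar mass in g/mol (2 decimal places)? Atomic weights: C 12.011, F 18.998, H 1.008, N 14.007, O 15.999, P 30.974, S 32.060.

First, the molecular formula is C20H30F4O6 (counting implicit H from valence).
  C: 20 × 12.011 = 240.220
  F: 4 × 18.998 = 75.992
  H: 30 × 1.008 = 30.240
  O: 6 × 15.999 = 95.994
Sum: 20×12.011 + 4×18.998 + 30×1.008 + 6×15.999 = 442.446 → 442.45 g/mol.

442.45 g/mol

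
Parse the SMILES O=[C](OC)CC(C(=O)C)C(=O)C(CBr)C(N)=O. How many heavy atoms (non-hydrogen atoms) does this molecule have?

17

Every atom symbol written in the SMILES (organic subset) is one heavy atom; implicit H are not written.
Heavy atoms by element → Br:1, C:10, N:1, O:5.
Total: 17.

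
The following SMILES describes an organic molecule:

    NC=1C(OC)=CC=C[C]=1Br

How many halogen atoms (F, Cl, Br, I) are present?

Halogen atoms appear at heavy-atom position 10 (1×Br).
Other groups present: 1 ether, 1 primary amine.
Halogen count: 1.

1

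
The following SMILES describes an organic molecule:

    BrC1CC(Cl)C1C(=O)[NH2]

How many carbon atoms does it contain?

Count every carbon token in the SMILES (each C, including those in ring-closure positions and inside branches).
Carbon count: 5.

5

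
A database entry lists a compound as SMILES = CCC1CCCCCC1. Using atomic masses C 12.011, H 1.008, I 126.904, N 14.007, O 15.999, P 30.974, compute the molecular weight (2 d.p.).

126.24 g/mol

First, the molecular formula is C9H18 (counting implicit H from valence).
  C: 9 × 12.011 = 108.099
  H: 18 × 1.008 = 18.144
Sum: 9×12.011 + 18×1.008 = 126.243 → 126.24 g/mol.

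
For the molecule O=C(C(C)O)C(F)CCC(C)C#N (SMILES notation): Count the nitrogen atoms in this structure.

Scan the SMILES for N atoms (remember two-letter symbols like Cl and Br are single atoms).
Nitrogen count: 1.

1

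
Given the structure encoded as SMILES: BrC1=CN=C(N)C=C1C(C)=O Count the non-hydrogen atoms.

11

Every atom symbol written in the SMILES (organic subset) is one heavy atom; implicit H are not written.
Heavy atoms by element → Br:1, C:7, N:2, O:1.
Total: 11.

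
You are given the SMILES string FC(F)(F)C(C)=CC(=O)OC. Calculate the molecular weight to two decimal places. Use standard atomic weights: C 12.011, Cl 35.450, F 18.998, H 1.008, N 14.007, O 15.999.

168.11 g/mol

First, the molecular formula is C6H7F3O2 (counting implicit H from valence).
  C: 6 × 12.011 = 72.066
  F: 3 × 18.998 = 56.994
  H: 7 × 1.008 = 7.056
  O: 2 × 15.999 = 31.998
Sum: 6×12.011 + 3×18.998 + 7×1.008 + 2×15.999 = 168.114 → 168.11 g/mol.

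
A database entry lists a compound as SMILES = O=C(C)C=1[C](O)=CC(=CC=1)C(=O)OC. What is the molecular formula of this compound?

Walk through each heavy atom and fill implicit hydrogens from standard valence (C 4, N 3, O 2, S 2, halogen 1):
  atom 1: O, bond orders sum to 2 (valence 2) → 0 H
  atom 2: C, bond orders sum to 4 (valence 4) → 0 H
  atom 3: C, bond orders sum to 1 (valence 4) → 3 H
  atom 4: C, bond orders sum to 4 (valence 4) → 0 H
  atom 5: C with explicit H count 0
  atom 6: O, bond orders sum to 1 (valence 2) → 1 H
  atom 7: C, bond orders sum to 3 (valence 4) → 1 H
  atom 8: C, bond orders sum to 4 (valence 4) → 0 H
  atom 9: C, bond orders sum to 3 (valence 4) → 1 H
  atom 10: C, bond orders sum to 3 (valence 4) → 1 H
  atom 11: C, bond orders sum to 4 (valence 4) → 0 H
  atom 12: O, bond orders sum to 2 (valence 2) → 0 H
  atom 13: O, bond orders sum to 2 (valence 2) → 0 H
  atom 14: C, bond orders sum to 1 (valence 4) → 3 H
Totals → C:10, H:10, O:4.

C10H10O4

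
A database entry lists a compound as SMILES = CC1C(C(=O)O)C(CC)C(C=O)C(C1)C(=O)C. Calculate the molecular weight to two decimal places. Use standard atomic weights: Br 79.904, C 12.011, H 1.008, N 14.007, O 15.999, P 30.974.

240.30 g/mol

First, the molecular formula is C13H20O4 (counting implicit H from valence).
  C: 13 × 12.011 = 156.143
  H: 20 × 1.008 = 20.160
  O: 4 × 15.999 = 63.996
Sum: 13×12.011 + 20×1.008 + 4×15.999 = 240.299 → 240.30 g/mol.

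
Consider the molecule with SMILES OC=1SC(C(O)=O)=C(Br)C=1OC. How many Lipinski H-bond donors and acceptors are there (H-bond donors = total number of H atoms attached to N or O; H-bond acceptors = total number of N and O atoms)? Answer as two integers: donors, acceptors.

Donors: find every N or O and count the H atoms it carries.
  atom 1 (O): bond orders sum to 1 → 1 H
  atom 6 (O): bond orders sum to 1 → 1 H
  atom 7 (O): bond orders sum to 2 → 0 H
  atom 11 (O): bond orders sum to 2 → 0 H
Lipinski HBD = 2.
Acceptors: N atoms = 0, O atoms = 4 → HBA = 4.

2, 4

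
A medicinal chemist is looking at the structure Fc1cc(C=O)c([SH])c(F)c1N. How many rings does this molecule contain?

In SMILES, each pair of matching ring-closure digits denotes one ring-closing bond; the number of such bonds equals the number of independent rings.
Ring-closure bonds here: 1.

1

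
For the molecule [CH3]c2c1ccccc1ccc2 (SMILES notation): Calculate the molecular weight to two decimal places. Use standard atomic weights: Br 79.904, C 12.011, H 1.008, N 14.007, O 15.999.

142.20 g/mol

First, the molecular formula is C11H10 (counting implicit H from valence).
  C: 11 × 12.011 = 132.121
  H: 10 × 1.008 = 10.080
Sum: 11×12.011 + 10×1.008 = 142.201 → 142.20 g/mol.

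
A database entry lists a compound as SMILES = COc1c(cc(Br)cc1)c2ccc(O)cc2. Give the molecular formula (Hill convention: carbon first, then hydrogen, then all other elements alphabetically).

Walk through each heavy atom and fill implicit hydrogens from standard valence (C 4, N 3, O 2, S 2, halogen 1); for lowercase aromatic atoms, an aromatic c carries 1 H when it has two neighbours and 0 H with three, and aromatic n carries 0 H:
  atom 1: C, bond orders sum to 1 (valence 4) → 3 H
  atom 2: O, bond orders sum to 2 (valence 2) → 0 H
  atom 3: aromatic c, 3 neighbours → 0 H
  atom 4: aromatic c, 3 neighbours → 0 H
  atom 5: aromatic c, 2 neighbours → 1 H
  atom 6: aromatic c, 3 neighbours → 0 H
  atom 7: Br (halogen, monovalent) → 0 H
  atom 8: aromatic c, 2 neighbours → 1 H
  atom 9: aromatic c, 2 neighbours → 1 H
  atom 10: aromatic c, 3 neighbours → 0 H
  atom 11: aromatic c, 2 neighbours → 1 H
  atom 12: aromatic c, 2 neighbours → 1 H
  atom 13: aromatic c, 3 neighbours → 0 H
  atom 14: O, bond orders sum to 1 (valence 2) → 1 H
  atom 15: aromatic c, 2 neighbours → 1 H
  atom 16: aromatic c, 2 neighbours → 1 H
Totals → C:13, H:11, Br:1, O:2.

C13H11BrO2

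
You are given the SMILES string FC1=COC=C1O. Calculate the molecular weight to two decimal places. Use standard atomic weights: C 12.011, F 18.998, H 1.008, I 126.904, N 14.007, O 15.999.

102.06 g/mol

First, the molecular formula is C4H3FO2 (counting implicit H from valence).
  C: 4 × 12.011 = 48.044
  F: 1 × 18.998 = 18.998
  H: 3 × 1.008 = 3.024
  O: 2 × 15.999 = 31.998
Sum: 4×12.011 + 1×18.998 + 3×1.008 + 2×15.999 = 102.064 → 102.06 g/mol.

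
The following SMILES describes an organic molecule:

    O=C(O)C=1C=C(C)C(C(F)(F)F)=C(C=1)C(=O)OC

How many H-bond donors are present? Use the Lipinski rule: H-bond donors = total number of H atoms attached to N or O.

Donors: find every N or O and count the H atoms it carries.
  atom 1 (O): bond orders sum to 2 → 0 H
  atom 3 (O): bond orders sum to 1 → 1 H
  atom 16 (O): bond orders sum to 2 → 0 H
  atom 17 (O): bond orders sum to 2 → 0 H
Lipinski HBD = 1.

1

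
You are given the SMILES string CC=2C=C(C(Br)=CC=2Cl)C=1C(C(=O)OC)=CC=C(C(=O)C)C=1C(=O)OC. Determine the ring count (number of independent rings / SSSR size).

2

In SMILES, each pair of matching ring-closure digits denotes one ring-closing bond; the number of such bonds equals the number of independent rings.
Ring-closure bonds here: 2.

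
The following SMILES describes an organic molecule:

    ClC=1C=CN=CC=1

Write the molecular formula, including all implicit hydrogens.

C5H4ClN

Walk through each heavy atom and fill implicit hydrogens from standard valence (C 4, N 3, O 2, S 2, halogen 1):
  atom 1: Cl (halogen, monovalent) → 0 H
  atom 2: C, bond orders sum to 4 (valence 4) → 0 H
  atom 3: C, bond orders sum to 3 (valence 4) → 1 H
  atom 4: C, bond orders sum to 3 (valence 4) → 1 H
  atom 5: N, bond orders sum to 3 (valence 3) → 0 H
  atom 6: C, bond orders sum to 3 (valence 4) → 1 H
  atom 7: C, bond orders sum to 3 (valence 4) → 1 H
Totals → C:5, H:4, Cl:1, N:1.
In Hill order: C5H4ClN.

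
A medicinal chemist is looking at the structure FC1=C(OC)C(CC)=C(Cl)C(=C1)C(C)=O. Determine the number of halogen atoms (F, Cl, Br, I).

2

Halogen atoms appear at heavy-atom positions 1, 10 (1×Cl, 1×F).
Other groups present: 1 ether, 1 ketone.
Halogen count: 2.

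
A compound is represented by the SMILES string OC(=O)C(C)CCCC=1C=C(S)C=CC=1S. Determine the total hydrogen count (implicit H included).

16

Walk through each heavy atom and fill implicit hydrogens from standard valence (C 4, N 3, O 2, S 2, halogen 1):
  atom 1: O, bond orders sum to 1 (valence 2) → 1 H
  atom 2: C, bond orders sum to 4 (valence 4) → 0 H
  atom 3: O, bond orders sum to 2 (valence 2) → 0 H
  atom 4: C, bond orders sum to 3 (valence 4) → 1 H
  atom 5: C, bond orders sum to 1 (valence 4) → 3 H
  atom 6: C, bond orders sum to 2 (valence 4) → 2 H
  atom 7: C, bond orders sum to 2 (valence 4) → 2 H
  atom 8: C, bond orders sum to 2 (valence 4) → 2 H
  atom 9: C, bond orders sum to 4 (valence 4) → 0 H
  atom 10: C, bond orders sum to 3 (valence 4) → 1 H
  atom 11: C, bond orders sum to 4 (valence 4) → 0 H
  atom 12: S, bond orders sum to 1 (valence 2) → 1 H
  atom 13: C, bond orders sum to 3 (valence 4) → 1 H
  atom 14: C, bond orders sum to 3 (valence 4) → 1 H
  atom 15: C, bond orders sum to 4 (valence 4) → 0 H
  atom 16: S, bond orders sum to 1 (valence 2) → 1 H
Total hydrogens: 16.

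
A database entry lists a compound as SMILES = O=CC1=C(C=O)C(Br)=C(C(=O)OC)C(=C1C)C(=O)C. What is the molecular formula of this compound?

C13H11BrO5

Walk through each heavy atom and fill implicit hydrogens from standard valence (C 4, N 3, O 2, S 2, halogen 1):
  atom 1: O, bond orders sum to 2 (valence 2) → 0 H
  atom 2: C, bond orders sum to 3 (valence 4) → 1 H
  atom 3: C, bond orders sum to 4 (valence 4) → 0 H
  atom 4: C, bond orders sum to 4 (valence 4) → 0 H
  atom 5: C, bond orders sum to 3 (valence 4) → 1 H
  atom 6: O, bond orders sum to 2 (valence 2) → 0 H
  atom 7: C, bond orders sum to 4 (valence 4) → 0 H
  atom 8: Br (halogen, monovalent) → 0 H
  atom 9: C, bond orders sum to 4 (valence 4) → 0 H
  atom 10: C, bond orders sum to 4 (valence 4) → 0 H
  atom 11: O, bond orders sum to 2 (valence 2) → 0 H
  atom 12: O, bond orders sum to 2 (valence 2) → 0 H
  atom 13: C, bond orders sum to 1 (valence 4) → 3 H
  atom 14: C, bond orders sum to 4 (valence 4) → 0 H
  atom 15: C, bond orders sum to 4 (valence 4) → 0 H
  atom 16: C, bond orders sum to 1 (valence 4) → 3 H
  atom 17: C, bond orders sum to 4 (valence 4) → 0 H
  atom 18: O, bond orders sum to 2 (valence 2) → 0 H
  atom 19: C, bond orders sum to 1 (valence 4) → 3 H
Totals → C:13, H:11, Br:1, O:5.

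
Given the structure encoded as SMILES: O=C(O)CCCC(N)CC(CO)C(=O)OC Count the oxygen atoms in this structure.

5

Scan the SMILES for O atoms (remember two-letter symbols like Cl and Br are single atoms).
Oxygen count: 5.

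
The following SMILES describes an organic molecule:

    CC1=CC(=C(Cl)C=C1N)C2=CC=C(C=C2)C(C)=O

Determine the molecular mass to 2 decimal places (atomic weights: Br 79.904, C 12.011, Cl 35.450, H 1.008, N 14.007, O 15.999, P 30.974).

259.73 g/mol

First, the molecular formula is C15H14ClNO (counting implicit H from valence).
  C: 15 × 12.011 = 180.165
  Cl: 1 × 35.450 = 35.450
  H: 14 × 1.008 = 14.112
  N: 1 × 14.007 = 14.007
  O: 1 × 15.999 = 15.999
Sum: 15×12.011 + 1×35.450 + 14×1.008 + 1×14.007 + 1×15.999 = 259.733 → 259.73 g/mol.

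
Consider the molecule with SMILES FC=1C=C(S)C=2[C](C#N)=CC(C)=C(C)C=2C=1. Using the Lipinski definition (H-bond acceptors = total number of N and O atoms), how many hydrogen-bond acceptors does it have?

N atoms: 1; O atoms: 0.
Lipinski HBA = 1 + 0 = 1.

1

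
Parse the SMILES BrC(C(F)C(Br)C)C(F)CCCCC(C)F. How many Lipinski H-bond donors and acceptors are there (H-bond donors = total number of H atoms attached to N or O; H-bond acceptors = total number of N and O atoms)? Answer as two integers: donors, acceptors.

Donors: find every N or O and count the H atoms it carries.
  (no N or O atoms present)
Lipinski HBD = 0.
Acceptors: N atoms = 0, O atoms = 0 → HBA = 0.

0, 0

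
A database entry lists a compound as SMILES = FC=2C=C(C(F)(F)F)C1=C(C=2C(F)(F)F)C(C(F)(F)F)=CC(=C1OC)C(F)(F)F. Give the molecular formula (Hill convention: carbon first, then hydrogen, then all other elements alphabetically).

Walk through each heavy atom and fill implicit hydrogens from standard valence (C 4, N 3, O 2, S 2, halogen 1):
  atom 1: F (halogen, monovalent) → 0 H
  atom 2: C, bond orders sum to 4 (valence 4) → 0 H
  atom 3: C, bond orders sum to 3 (valence 4) → 1 H
  atom 4: C, bond orders sum to 4 (valence 4) → 0 H
  atom 5: C, bond orders sum to 4 (valence 4) → 0 H
  atom 6: F (halogen, monovalent) → 0 H
  atom 7: F (halogen, monovalent) → 0 H
  atom 8: F (halogen, monovalent) → 0 H
  atom 9: C, bond orders sum to 4 (valence 4) → 0 H
  atom 10: C, bond orders sum to 4 (valence 4) → 0 H
  atom 11: C, bond orders sum to 4 (valence 4) → 0 H
  atom 12: C, bond orders sum to 4 (valence 4) → 0 H
  atom 13: F (halogen, monovalent) → 0 H
  atom 14: F (halogen, monovalent) → 0 H
  atom 15: F (halogen, monovalent) → 0 H
  atom 16: C, bond orders sum to 4 (valence 4) → 0 H
  atom 17: C, bond orders sum to 4 (valence 4) → 0 H
  atom 18: F (halogen, monovalent) → 0 H
  atom 19: F (halogen, monovalent) → 0 H
  atom 20: F (halogen, monovalent) → 0 H
  atom 21: C, bond orders sum to 3 (valence 4) → 1 H
  atom 22: C, bond orders sum to 4 (valence 4) → 0 H
  atom 23: C, bond orders sum to 4 (valence 4) → 0 H
  atom 24: O, bond orders sum to 2 (valence 2) → 0 H
  atom 25: C, bond orders sum to 1 (valence 4) → 3 H
  atom 26: C, bond orders sum to 4 (valence 4) → 0 H
  atom 27: F (halogen, monovalent) → 0 H
  atom 28: F (halogen, monovalent) → 0 H
  atom 29: F (halogen, monovalent) → 0 H
Totals → C:15, H:5, F:13, O:1.
In Hill order: C15H5F13O.

C15H5F13O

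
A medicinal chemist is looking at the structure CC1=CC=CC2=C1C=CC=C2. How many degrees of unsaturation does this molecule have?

7

Molecular formula: C11H10.
DoU = (2C + 2 + N − H − X) / 2, where X is the halogen count and O/S are ignored.
    = (2·11 + 2 + 0 − 10 − 0) / 2 = 14 / 2 = 7.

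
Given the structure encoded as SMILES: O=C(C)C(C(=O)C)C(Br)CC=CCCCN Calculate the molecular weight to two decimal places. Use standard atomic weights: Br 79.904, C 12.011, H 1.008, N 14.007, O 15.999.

290.20 g/mol

First, the molecular formula is C12H20BrNO2 (counting implicit H from valence).
  Br: 1 × 79.904 = 79.904
  C: 12 × 12.011 = 144.132
  H: 20 × 1.008 = 20.160
  N: 1 × 14.007 = 14.007
  O: 2 × 15.999 = 31.998
Sum: 1×79.904 + 12×12.011 + 20×1.008 + 1×14.007 + 2×15.999 = 290.201 → 290.20 g/mol.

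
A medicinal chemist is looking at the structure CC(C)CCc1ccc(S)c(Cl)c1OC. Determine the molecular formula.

C12H17ClOS

Walk through each heavy atom and fill implicit hydrogens from standard valence (C 4, N 3, O 2, S 2, halogen 1); for lowercase aromatic atoms, an aromatic c carries 1 H when it has two neighbours and 0 H with three, and aromatic n carries 0 H:
  atom 1: C, bond orders sum to 1 (valence 4) → 3 H
  atom 2: C, bond orders sum to 3 (valence 4) → 1 H
  atom 3: C, bond orders sum to 1 (valence 4) → 3 H
  atom 4: C, bond orders sum to 2 (valence 4) → 2 H
  atom 5: C, bond orders sum to 2 (valence 4) → 2 H
  atom 6: aromatic c, 3 neighbours → 0 H
  atom 7: aromatic c, 2 neighbours → 1 H
  atom 8: aromatic c, 2 neighbours → 1 H
  atom 9: aromatic c, 3 neighbours → 0 H
  atom 10: S, bond orders sum to 1 (valence 2) → 1 H
  atom 11: aromatic c, 3 neighbours → 0 H
  atom 12: Cl (halogen, monovalent) → 0 H
  atom 13: aromatic c, 3 neighbours → 0 H
  atom 14: O, bond orders sum to 2 (valence 2) → 0 H
  atom 15: C, bond orders sum to 1 (valence 4) → 3 H
Totals → C:12, H:17, Cl:1, O:1, S:1.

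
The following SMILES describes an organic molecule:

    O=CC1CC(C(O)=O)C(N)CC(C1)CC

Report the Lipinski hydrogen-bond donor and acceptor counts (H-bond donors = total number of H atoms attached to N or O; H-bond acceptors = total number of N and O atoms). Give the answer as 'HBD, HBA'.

Donors: find every N or O and count the H atoms it carries.
  atom 1 (O): bond orders sum to 2 → 0 H
  atom 7 (O): bond orders sum to 1 → 1 H
  atom 8 (O): bond orders sum to 2 → 0 H
  atom 10 (N): bond orders sum to 1 → 2 H
Lipinski HBD = 3.
Acceptors: N atoms = 1, O atoms = 3 → HBA = 4.

3, 4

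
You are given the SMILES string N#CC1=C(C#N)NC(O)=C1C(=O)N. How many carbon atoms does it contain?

Count every carbon token in the SMILES (each C, including those in ring-closure positions and inside branches).
Carbon count: 7.

7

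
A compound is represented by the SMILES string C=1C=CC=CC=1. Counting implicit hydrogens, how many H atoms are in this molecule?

Walk through each heavy atom and fill implicit hydrogens from standard valence (C 4, N 3, O 2, S 2, halogen 1):
  atom 1: C, bond orders sum to 3 (valence 4) → 1 H
  atom 2: C, bond orders sum to 3 (valence 4) → 1 H
  atom 3: C, bond orders sum to 3 (valence 4) → 1 H
  atom 4: C, bond orders sum to 3 (valence 4) → 1 H
  atom 5: C, bond orders sum to 3 (valence 4) → 1 H
  atom 6: C, bond orders sum to 3 (valence 4) → 1 H
Total hydrogens: 6.

6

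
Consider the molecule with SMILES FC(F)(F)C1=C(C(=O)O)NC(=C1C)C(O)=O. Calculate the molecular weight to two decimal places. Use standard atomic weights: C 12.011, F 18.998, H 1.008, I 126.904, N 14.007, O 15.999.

237.13 g/mol

First, the molecular formula is C8H6F3NO4 (counting implicit H from valence).
  C: 8 × 12.011 = 96.088
  F: 3 × 18.998 = 56.994
  H: 6 × 1.008 = 6.048
  N: 1 × 14.007 = 14.007
  O: 4 × 15.999 = 63.996
Sum: 8×12.011 + 3×18.998 + 6×1.008 + 1×14.007 + 4×15.999 = 237.133 → 237.13 g/mol.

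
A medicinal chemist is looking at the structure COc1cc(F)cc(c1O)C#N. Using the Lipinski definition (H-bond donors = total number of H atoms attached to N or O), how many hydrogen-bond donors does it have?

1

Donors: find every N or O and count the H atoms it carries.
  atom 2 (O): bond orders sum to 2 → 0 H
  atom 10 (O): bond orders sum to 1 → 1 H
  atom 12 (N): bond orders sum to 3 → 0 H
Lipinski HBD = 1.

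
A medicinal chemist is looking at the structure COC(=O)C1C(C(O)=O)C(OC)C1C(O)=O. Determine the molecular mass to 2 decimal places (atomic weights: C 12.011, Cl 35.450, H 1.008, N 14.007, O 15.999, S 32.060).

232.19 g/mol

First, the molecular formula is C9H12O7 (counting implicit H from valence).
  C: 9 × 12.011 = 108.099
  H: 12 × 1.008 = 12.096
  O: 7 × 15.999 = 111.993
Sum: 9×12.011 + 12×1.008 + 7×15.999 = 232.188 → 232.19 g/mol.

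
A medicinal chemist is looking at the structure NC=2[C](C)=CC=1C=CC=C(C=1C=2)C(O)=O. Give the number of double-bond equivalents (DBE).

Degree of unsaturation = (number of rings) + (number of π bonds).
Ring closures in the SMILES: 2.
π bonds: 6 double bonds (each 1 DoU) → 6 DoU from unsaturation.
Total DoU = 2 + 6 = 8.

8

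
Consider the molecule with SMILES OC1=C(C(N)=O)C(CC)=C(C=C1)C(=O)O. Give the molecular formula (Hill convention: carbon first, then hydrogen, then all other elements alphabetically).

Walk through each heavy atom and fill implicit hydrogens from standard valence (C 4, N 3, O 2, S 2, halogen 1):
  atom 1: O, bond orders sum to 1 (valence 2) → 1 H
  atom 2: C, bond orders sum to 4 (valence 4) → 0 H
  atom 3: C, bond orders sum to 4 (valence 4) → 0 H
  atom 4: C, bond orders sum to 4 (valence 4) → 0 H
  atom 5: N, bond orders sum to 1 (valence 3) → 2 H
  atom 6: O, bond orders sum to 2 (valence 2) → 0 H
  atom 7: C, bond orders sum to 4 (valence 4) → 0 H
  atom 8: C, bond orders sum to 2 (valence 4) → 2 H
  atom 9: C, bond orders sum to 1 (valence 4) → 3 H
  atom 10: C, bond orders sum to 4 (valence 4) → 0 H
  atom 11: C, bond orders sum to 3 (valence 4) → 1 H
  atom 12: C, bond orders sum to 3 (valence 4) → 1 H
  atom 13: C, bond orders sum to 4 (valence 4) → 0 H
  atom 14: O, bond orders sum to 2 (valence 2) → 0 H
  atom 15: O, bond orders sum to 1 (valence 2) → 1 H
Totals → C:10, H:11, N:1, O:4.

C10H11NO4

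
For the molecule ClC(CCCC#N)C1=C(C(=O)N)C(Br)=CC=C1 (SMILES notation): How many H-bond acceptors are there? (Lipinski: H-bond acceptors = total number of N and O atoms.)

N atoms: 2; O atoms: 1.
Lipinski HBA = 2 + 1 = 3.

3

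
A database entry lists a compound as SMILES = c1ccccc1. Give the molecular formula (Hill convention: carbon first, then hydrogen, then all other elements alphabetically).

Walk through each heavy atom and fill implicit hydrogens from standard valence (C 4, N 3, O 2, S 2, halogen 1); for lowercase aromatic atoms, an aromatic c carries 1 H when it has two neighbours and 0 H with three, and aromatic n carries 0 H:
  atom 1: aromatic c, 2 neighbours → 1 H
  atom 2: aromatic c, 2 neighbours → 1 H
  atom 3: aromatic c, 2 neighbours → 1 H
  atom 4: aromatic c, 2 neighbours → 1 H
  atom 5: aromatic c, 2 neighbours → 1 H
  atom 6: aromatic c, 2 neighbours → 1 H
Totals → C:6, H:6.
In Hill order: C6H6.

C6H6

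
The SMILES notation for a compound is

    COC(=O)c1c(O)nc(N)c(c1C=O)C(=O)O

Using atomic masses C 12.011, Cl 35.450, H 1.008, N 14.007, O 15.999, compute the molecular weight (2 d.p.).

240.17 g/mol

First, the molecular formula is C9H8N2O6 (counting implicit H from valence).
  C: 9 × 12.011 = 108.099
  H: 8 × 1.008 = 8.064
  N: 2 × 14.007 = 28.014
  O: 6 × 15.999 = 95.994
Sum: 9×12.011 + 8×1.008 + 2×14.007 + 6×15.999 = 240.171 → 240.17 g/mol.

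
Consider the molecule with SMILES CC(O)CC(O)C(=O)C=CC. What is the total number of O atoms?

Scan the SMILES for O atoms (remember two-letter symbols like Cl and Br are single atoms).
Oxygen count: 3.

3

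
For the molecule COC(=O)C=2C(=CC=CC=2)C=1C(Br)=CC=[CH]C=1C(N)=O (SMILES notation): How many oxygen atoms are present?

Scan the SMILES for O atoms (remember two-letter symbols like Cl and Br are single atoms).
Oxygen count: 3.

3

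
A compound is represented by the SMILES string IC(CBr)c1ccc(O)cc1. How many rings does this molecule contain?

1

In SMILES, each pair of matching ring-closure digits denotes one ring-closing bond; the number of such bonds equals the number of independent rings.
Ring-closure bonds here: 1.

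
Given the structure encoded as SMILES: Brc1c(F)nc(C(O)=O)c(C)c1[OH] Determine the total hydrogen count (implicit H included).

5

Walk through each heavy atom and fill implicit hydrogens from standard valence (C 4, N 3, O 2, S 2, halogen 1); for lowercase aromatic atoms, an aromatic c carries 1 H when it has two neighbours and 0 H with three, and aromatic n carries 0 H:
  atom 1: Br (halogen, monovalent) → 0 H
  atom 2: aromatic c, 3 neighbours → 0 H
  atom 3: aromatic c, 3 neighbours → 0 H
  atom 4: F (halogen, monovalent) → 0 H
  atom 5: aromatic n, 2 neighbours → 0 H
  atom 6: aromatic c, 3 neighbours → 0 H
  atom 7: C, bond orders sum to 4 (valence 4) → 0 H
  atom 8: O, bond orders sum to 1 (valence 2) → 1 H
  atom 9: O, bond orders sum to 2 (valence 2) → 0 H
  atom 10: aromatic c, 3 neighbours → 0 H
  atom 11: C, bond orders sum to 1 (valence 4) → 3 H
  atom 12: aromatic c, 3 neighbours → 0 H
  atom 13: O with explicit H count 1
Total hydrogens: 5.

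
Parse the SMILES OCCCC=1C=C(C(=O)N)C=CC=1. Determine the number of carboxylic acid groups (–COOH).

Scan the SMILES for the carboxylic acid motif — none present.
Groups that are present: 1 amide, 1 hydroxyl.

0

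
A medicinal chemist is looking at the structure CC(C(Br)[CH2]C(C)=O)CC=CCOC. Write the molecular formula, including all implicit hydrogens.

Walk through each heavy atom and fill implicit hydrogens from standard valence (C 4, N 3, O 2, S 2, halogen 1):
  atom 1: C, bond orders sum to 1 (valence 4) → 3 H
  atom 2: C, bond orders sum to 3 (valence 4) → 1 H
  atom 3: C, bond orders sum to 3 (valence 4) → 1 H
  atom 4: Br (halogen, monovalent) → 0 H
  atom 5: C with explicit H count 2
  atom 6: C, bond orders sum to 4 (valence 4) → 0 H
  atom 7: C, bond orders sum to 1 (valence 4) → 3 H
  atom 8: O, bond orders sum to 2 (valence 2) → 0 H
  atom 9: C, bond orders sum to 2 (valence 4) → 2 H
  atom 10: C, bond orders sum to 3 (valence 4) → 1 H
  atom 11: C, bond orders sum to 3 (valence 4) → 1 H
  atom 12: C, bond orders sum to 2 (valence 4) → 2 H
  atom 13: O, bond orders sum to 2 (valence 2) → 0 H
  atom 14: C, bond orders sum to 1 (valence 4) → 3 H
Totals → C:11, H:19, Br:1, O:2.
In Hill order: C11H19BrO2.

C11H19BrO2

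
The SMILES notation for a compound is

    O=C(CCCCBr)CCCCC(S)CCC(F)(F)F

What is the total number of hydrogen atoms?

Walk through each heavy atom and fill implicit hydrogens from standard valence (C 4, N 3, O 2, S 2, halogen 1):
  atom 1: O, bond orders sum to 2 (valence 2) → 0 H
  atom 2: C, bond orders sum to 4 (valence 4) → 0 H
  atom 3: C, bond orders sum to 2 (valence 4) → 2 H
  atom 4: C, bond orders sum to 2 (valence 4) → 2 H
  atom 5: C, bond orders sum to 2 (valence 4) → 2 H
  atom 6: C, bond orders sum to 2 (valence 4) → 2 H
  atom 7: Br (halogen, monovalent) → 0 H
  atom 8: C, bond orders sum to 2 (valence 4) → 2 H
  atom 9: C, bond orders sum to 2 (valence 4) → 2 H
  atom 10: C, bond orders sum to 2 (valence 4) → 2 H
  atom 11: C, bond orders sum to 2 (valence 4) → 2 H
  atom 12: C, bond orders sum to 3 (valence 4) → 1 H
  atom 13: S, bond orders sum to 1 (valence 2) → 1 H
  atom 14: C, bond orders sum to 2 (valence 4) → 2 H
  atom 15: C, bond orders sum to 2 (valence 4) → 2 H
  atom 16: C, bond orders sum to 4 (valence 4) → 0 H
  atom 17: F (halogen, monovalent) → 0 H
  atom 18: F (halogen, monovalent) → 0 H
  atom 19: F (halogen, monovalent) → 0 H
Total hydrogens: 22.

22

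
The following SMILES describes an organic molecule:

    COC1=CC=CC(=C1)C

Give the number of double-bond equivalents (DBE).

Molecular formula: C8H10O.
DoU = (2C + 2 + N − H − X) / 2, where X is the halogen count and O/S are ignored.
    = (2·8 + 2 + 0 − 10 − 0) / 2 = 8 / 2 = 4.

4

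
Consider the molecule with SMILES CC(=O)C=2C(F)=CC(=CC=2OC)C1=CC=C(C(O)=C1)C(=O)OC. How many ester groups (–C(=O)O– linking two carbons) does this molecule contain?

The ester motif appears at heavy-atom position 20 in the SMILES.
Other groups present: 1 ether, 1 hydroxyl, 1 ketone.
Ester count: 1.

1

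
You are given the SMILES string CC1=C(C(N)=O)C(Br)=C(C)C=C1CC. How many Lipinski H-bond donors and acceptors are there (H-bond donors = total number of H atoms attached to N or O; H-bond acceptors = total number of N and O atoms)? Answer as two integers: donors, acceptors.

Donors: find every N or O and count the H atoms it carries.
  atom 5 (N): bond orders sum to 1 → 2 H
  atom 6 (O): bond orders sum to 2 → 0 H
Lipinski HBD = 2.
Acceptors: N atoms = 1, O atoms = 1 → HBA = 2.

2, 2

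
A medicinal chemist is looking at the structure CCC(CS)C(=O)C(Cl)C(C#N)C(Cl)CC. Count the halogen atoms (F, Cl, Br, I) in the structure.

2

Halogen atoms appear at heavy-atom positions 9, 14 (2×Cl).
Other groups present: 1 ketone, 1 nitrile, 1 thiol.
Halogen count: 2.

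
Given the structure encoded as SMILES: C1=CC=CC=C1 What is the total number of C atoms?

6

Count every carbon token in the SMILES (each C, including those in ring-closure positions and inside branches).
Carbon count: 6.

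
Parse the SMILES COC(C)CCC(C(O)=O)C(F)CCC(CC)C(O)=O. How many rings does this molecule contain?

In SMILES, each pair of matching ring-closure digits denotes one ring-closing bond; the number of such bonds equals the number of independent rings.
Ring-closure bonds here: 0.

0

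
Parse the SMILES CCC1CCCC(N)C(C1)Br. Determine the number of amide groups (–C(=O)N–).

0

Scan the SMILES for the amide motif — none present.
Groups that are present: 1 primary amine.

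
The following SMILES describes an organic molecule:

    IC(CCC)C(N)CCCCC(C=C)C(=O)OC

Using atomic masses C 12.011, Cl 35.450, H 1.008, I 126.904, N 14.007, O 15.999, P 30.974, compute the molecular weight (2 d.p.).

First, the molecular formula is C14H26INO2 (counting implicit H from valence).
  C: 14 × 12.011 = 168.154
  H: 26 × 1.008 = 26.208
  I: 1 × 126.904 = 126.904
  N: 1 × 14.007 = 14.007
  O: 2 × 15.999 = 31.998
Sum: 14×12.011 + 26×1.008 + 1×126.904 + 1×14.007 + 2×15.999 = 367.271 → 367.27 g/mol.

367.27 g/mol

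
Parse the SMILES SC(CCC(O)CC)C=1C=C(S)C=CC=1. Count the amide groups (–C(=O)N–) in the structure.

0

Scan the SMILES for the amide motif — none present.
Groups that are present: 1 hydroxyl, 2 thiol.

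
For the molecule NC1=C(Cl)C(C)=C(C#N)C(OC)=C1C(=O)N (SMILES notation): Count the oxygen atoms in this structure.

Scan the SMILES for O atoms (remember two-letter symbols like Cl and Br are single atoms).
Oxygen count: 2.

2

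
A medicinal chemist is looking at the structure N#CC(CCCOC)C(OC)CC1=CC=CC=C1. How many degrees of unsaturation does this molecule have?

6

Degree of unsaturation = (number of rings) + (number of π bonds).
Ring closures in the SMILES: 1.
π bonds: 3 double bonds (each 1 DoU), 1 triple bond (each 2 DoU) → 5 DoU from unsaturation.
Total DoU = 1 + 5 = 6.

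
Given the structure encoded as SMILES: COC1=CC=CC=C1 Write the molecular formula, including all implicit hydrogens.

Walk through each heavy atom and fill implicit hydrogens from standard valence (C 4, N 3, O 2, S 2, halogen 1):
  atom 1: C, bond orders sum to 1 (valence 4) → 3 H
  atom 2: O, bond orders sum to 2 (valence 2) → 0 H
  atom 3: C, bond orders sum to 4 (valence 4) → 0 H
  atom 4: C, bond orders sum to 3 (valence 4) → 1 H
  atom 5: C, bond orders sum to 3 (valence 4) → 1 H
  atom 6: C, bond orders sum to 3 (valence 4) → 1 H
  atom 7: C, bond orders sum to 3 (valence 4) → 1 H
  atom 8: C, bond orders sum to 3 (valence 4) → 1 H
Totals → C:7, H:8, O:1.

C7H8O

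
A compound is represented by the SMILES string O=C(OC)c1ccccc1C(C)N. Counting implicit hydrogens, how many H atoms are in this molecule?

13

Walk through each heavy atom and fill implicit hydrogens from standard valence (C 4, N 3, O 2, S 2, halogen 1); for lowercase aromatic atoms, an aromatic c carries 1 H when it has two neighbours and 0 H with three, and aromatic n carries 0 H:
  atom 1: O, bond orders sum to 2 (valence 2) → 0 H
  atom 2: C, bond orders sum to 4 (valence 4) → 0 H
  atom 3: O, bond orders sum to 2 (valence 2) → 0 H
  atom 4: C, bond orders sum to 1 (valence 4) → 3 H
  atom 5: aromatic c, 3 neighbours → 0 H
  atom 6: aromatic c, 2 neighbours → 1 H
  atom 7: aromatic c, 2 neighbours → 1 H
  atom 8: aromatic c, 2 neighbours → 1 H
  atom 9: aromatic c, 2 neighbours → 1 H
  atom 10: aromatic c, 3 neighbours → 0 H
  atom 11: C, bond orders sum to 3 (valence 4) → 1 H
  atom 12: C, bond orders sum to 1 (valence 4) → 3 H
  atom 13: N, bond orders sum to 1 (valence 3) → 2 H
Total hydrogens: 13.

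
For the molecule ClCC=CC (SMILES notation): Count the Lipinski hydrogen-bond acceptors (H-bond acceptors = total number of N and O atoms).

N atoms: 0; O atoms: 0.
Lipinski HBA = 0 + 0 = 0.

0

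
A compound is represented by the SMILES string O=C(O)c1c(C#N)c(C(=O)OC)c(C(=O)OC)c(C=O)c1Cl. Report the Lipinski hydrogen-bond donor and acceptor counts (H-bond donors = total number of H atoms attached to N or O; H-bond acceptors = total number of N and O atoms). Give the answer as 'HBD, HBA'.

Donors: find every N or O and count the H atoms it carries.
  atom 1 (O): bond orders sum to 2 → 0 H
  atom 3 (O): bond orders sum to 1 → 1 H
  atom 7 (N): bond orders sum to 3 → 0 H
  atom 10 (O): bond orders sum to 2 → 0 H
  atom 11 (O): bond orders sum to 2 → 0 H
  atom 15 (O): bond orders sum to 2 → 0 H
  atom 16 (O): bond orders sum to 2 → 0 H
  atom 20 (O): bond orders sum to 2 → 0 H
Lipinski HBD = 1.
Acceptors: N atoms = 1, O atoms = 7 → HBA = 8.

1, 8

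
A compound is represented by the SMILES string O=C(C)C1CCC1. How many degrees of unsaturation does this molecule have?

2

Molecular formula: C6H10O.
DoU = (2C + 2 + N − H − X) / 2, where X is the halogen count and O/S are ignored.
    = (2·6 + 2 + 0 − 10 − 0) / 2 = 4 / 2 = 2.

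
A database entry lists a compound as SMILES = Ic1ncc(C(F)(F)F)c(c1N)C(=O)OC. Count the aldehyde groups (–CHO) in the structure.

Scan the SMILES for the aldehyde motif — none present.
Groups that are present: 1 ester, 1 primary amine.

0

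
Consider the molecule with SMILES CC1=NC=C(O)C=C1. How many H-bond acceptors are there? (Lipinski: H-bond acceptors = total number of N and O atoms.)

N atoms: 1; O atoms: 1.
Lipinski HBA = 1 + 1 = 2.

2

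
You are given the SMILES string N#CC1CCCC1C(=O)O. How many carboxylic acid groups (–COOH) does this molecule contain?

The carboxylic acid motif appears at heavy-atom position 8 in the SMILES.
Other groups present: 1 nitrile.
Carboxylic acid count: 1.

1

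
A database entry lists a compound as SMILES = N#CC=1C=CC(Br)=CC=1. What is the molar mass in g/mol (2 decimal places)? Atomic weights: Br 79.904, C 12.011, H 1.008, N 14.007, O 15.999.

First, the molecular formula is C7H4BrN (counting implicit H from valence).
  Br: 1 × 79.904 = 79.904
  C: 7 × 12.011 = 84.077
  H: 4 × 1.008 = 4.032
  N: 1 × 14.007 = 14.007
Sum: 1×79.904 + 7×12.011 + 4×1.008 + 1×14.007 = 182.020 → 182.02 g/mol.

182.02 g/mol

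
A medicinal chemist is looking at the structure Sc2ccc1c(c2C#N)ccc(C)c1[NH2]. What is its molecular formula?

Walk through each heavy atom and fill implicit hydrogens from standard valence (C 4, N 3, O 2, S 2, halogen 1); for lowercase aromatic atoms, an aromatic c carries 1 H when it has two neighbours and 0 H with three, and aromatic n carries 0 H:
  atom 1: S, bond orders sum to 1 (valence 2) → 1 H
  atom 2: aromatic c, 3 neighbours → 0 H
  atom 3: aromatic c, 2 neighbours → 1 H
  atom 4: aromatic c, 2 neighbours → 1 H
  atom 5: aromatic c, 3 neighbours → 0 H
  atom 6: aromatic c, 3 neighbours → 0 H
  atom 7: aromatic c, 3 neighbours → 0 H
  atom 8: C, bond orders sum to 4 (valence 4) → 0 H
  atom 9: N, bond orders sum to 3 (valence 3) → 0 H
  atom 10: aromatic c, 2 neighbours → 1 H
  atom 11: aromatic c, 2 neighbours → 1 H
  atom 12: aromatic c, 3 neighbours → 0 H
  atom 13: C, bond orders sum to 1 (valence 4) → 3 H
  atom 14: aromatic c, 3 neighbours → 0 H
  atom 15: N with explicit H count 2
Totals → C:12, H:10, N:2, S:1.

C12H10N2S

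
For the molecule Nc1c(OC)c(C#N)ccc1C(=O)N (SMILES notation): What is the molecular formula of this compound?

Walk through each heavy atom and fill implicit hydrogens from standard valence (C 4, N 3, O 2, S 2, halogen 1); for lowercase aromatic atoms, an aromatic c carries 1 H when it has two neighbours and 0 H with three, and aromatic n carries 0 H:
  atom 1: N, bond orders sum to 1 (valence 3) → 2 H
  atom 2: aromatic c, 3 neighbours → 0 H
  atom 3: aromatic c, 3 neighbours → 0 H
  atom 4: O, bond orders sum to 2 (valence 2) → 0 H
  atom 5: C, bond orders sum to 1 (valence 4) → 3 H
  atom 6: aromatic c, 3 neighbours → 0 H
  atom 7: C, bond orders sum to 4 (valence 4) → 0 H
  atom 8: N, bond orders sum to 3 (valence 3) → 0 H
  atom 9: aromatic c, 2 neighbours → 1 H
  atom 10: aromatic c, 2 neighbours → 1 H
  atom 11: aromatic c, 3 neighbours → 0 H
  atom 12: C, bond orders sum to 4 (valence 4) → 0 H
  atom 13: O, bond orders sum to 2 (valence 2) → 0 H
  atom 14: N, bond orders sum to 1 (valence 3) → 2 H
Totals → C:9, H:9, N:3, O:2.
In Hill order: C9H9N3O2.

C9H9N3O2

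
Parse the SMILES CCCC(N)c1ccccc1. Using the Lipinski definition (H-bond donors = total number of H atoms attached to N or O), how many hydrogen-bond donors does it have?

Donors: find every N or O and count the H atoms it carries.
  atom 5 (N): bond orders sum to 1 → 2 H
Lipinski HBD = 2.

2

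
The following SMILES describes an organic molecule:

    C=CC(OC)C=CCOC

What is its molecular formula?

C8H14O2

Walk through each heavy atom and fill implicit hydrogens from standard valence (C 4, N 3, O 2, S 2, halogen 1):
  atom 1: C, bond orders sum to 2 (valence 4) → 2 H
  atom 2: C, bond orders sum to 3 (valence 4) → 1 H
  atom 3: C, bond orders sum to 3 (valence 4) → 1 H
  atom 4: O, bond orders sum to 2 (valence 2) → 0 H
  atom 5: C, bond orders sum to 1 (valence 4) → 3 H
  atom 6: C, bond orders sum to 3 (valence 4) → 1 H
  atom 7: C, bond orders sum to 3 (valence 4) → 1 H
  atom 8: C, bond orders sum to 2 (valence 4) → 2 H
  atom 9: O, bond orders sum to 2 (valence 2) → 0 H
  atom 10: C, bond orders sum to 1 (valence 4) → 3 H
Totals → C:8, H:14, O:2.
In Hill order: C8H14O2.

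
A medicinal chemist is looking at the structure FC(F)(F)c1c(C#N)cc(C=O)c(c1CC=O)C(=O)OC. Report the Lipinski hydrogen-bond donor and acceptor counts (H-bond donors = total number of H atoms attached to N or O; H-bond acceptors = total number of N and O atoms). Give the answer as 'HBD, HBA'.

Donors: find every N or O and count the H atoms it carries.
  atom 8 (N): bond orders sum to 3 → 0 H
  atom 12 (O): bond orders sum to 2 → 0 H
  atom 17 (O): bond orders sum to 2 → 0 H
  atom 19 (O): bond orders sum to 2 → 0 H
  atom 20 (O): bond orders sum to 2 → 0 H
Lipinski HBD = 0.
Acceptors: N atoms = 1, O atoms = 4 → HBA = 5.

0, 5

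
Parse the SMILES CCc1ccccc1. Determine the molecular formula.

Walk through each heavy atom and fill implicit hydrogens from standard valence (C 4, N 3, O 2, S 2, halogen 1); for lowercase aromatic atoms, an aromatic c carries 1 H when it has two neighbours and 0 H with three, and aromatic n carries 0 H:
  atom 1: C, bond orders sum to 1 (valence 4) → 3 H
  atom 2: C, bond orders sum to 2 (valence 4) → 2 H
  atom 3: aromatic c, 3 neighbours → 0 H
  atom 4: aromatic c, 2 neighbours → 1 H
  atom 5: aromatic c, 2 neighbours → 1 H
  atom 6: aromatic c, 2 neighbours → 1 H
  atom 7: aromatic c, 2 neighbours → 1 H
  atom 8: aromatic c, 2 neighbours → 1 H
Totals → C:8, H:10.
In Hill order: C8H10.

C8H10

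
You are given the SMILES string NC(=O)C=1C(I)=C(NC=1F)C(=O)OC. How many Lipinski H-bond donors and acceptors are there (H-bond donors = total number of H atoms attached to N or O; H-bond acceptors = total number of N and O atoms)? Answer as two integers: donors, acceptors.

3, 5

Donors: find every N or O and count the H atoms it carries.
  atom 1 (N): bond orders sum to 1 → 2 H
  atom 3 (O): bond orders sum to 2 → 0 H
  atom 8 (N): bond orders sum to 2 → 1 H
  atom 12 (O): bond orders sum to 2 → 0 H
  atom 13 (O): bond orders sum to 2 → 0 H
Lipinski HBD = 3.
Acceptors: N atoms = 2, O atoms = 3 → HBA = 5.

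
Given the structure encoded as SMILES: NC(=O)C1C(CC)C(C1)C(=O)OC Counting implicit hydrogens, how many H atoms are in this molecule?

15

Walk through each heavy atom and fill implicit hydrogens from standard valence (C 4, N 3, O 2, S 2, halogen 1):
  atom 1: N, bond orders sum to 1 (valence 3) → 2 H
  atom 2: C, bond orders sum to 4 (valence 4) → 0 H
  atom 3: O, bond orders sum to 2 (valence 2) → 0 H
  atom 4: C, bond orders sum to 3 (valence 4) → 1 H
  atom 5: C, bond orders sum to 3 (valence 4) → 1 H
  atom 6: C, bond orders sum to 2 (valence 4) → 2 H
  atom 7: C, bond orders sum to 1 (valence 4) → 3 H
  atom 8: C, bond orders sum to 3 (valence 4) → 1 H
  atom 9: C, bond orders sum to 2 (valence 4) → 2 H
  atom 10: C, bond orders sum to 4 (valence 4) → 0 H
  atom 11: O, bond orders sum to 2 (valence 2) → 0 H
  atom 12: O, bond orders sum to 2 (valence 2) → 0 H
  atom 13: C, bond orders sum to 1 (valence 4) → 3 H
Total hydrogens: 15.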